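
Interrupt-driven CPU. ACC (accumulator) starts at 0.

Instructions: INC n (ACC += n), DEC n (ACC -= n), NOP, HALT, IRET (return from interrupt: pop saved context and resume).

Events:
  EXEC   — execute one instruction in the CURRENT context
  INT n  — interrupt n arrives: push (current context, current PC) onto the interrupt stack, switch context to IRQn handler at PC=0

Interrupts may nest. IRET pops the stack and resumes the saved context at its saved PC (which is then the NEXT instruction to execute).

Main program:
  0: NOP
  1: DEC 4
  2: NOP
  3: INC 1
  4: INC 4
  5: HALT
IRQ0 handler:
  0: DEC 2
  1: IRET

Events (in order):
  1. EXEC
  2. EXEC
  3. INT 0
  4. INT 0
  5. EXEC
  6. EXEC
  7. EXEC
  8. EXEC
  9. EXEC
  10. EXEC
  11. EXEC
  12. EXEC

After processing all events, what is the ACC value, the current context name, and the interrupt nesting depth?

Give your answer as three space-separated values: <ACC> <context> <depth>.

Event 1 (EXEC): [MAIN] PC=0: NOP
Event 2 (EXEC): [MAIN] PC=1: DEC 4 -> ACC=-4
Event 3 (INT 0): INT 0 arrives: push (MAIN, PC=2), enter IRQ0 at PC=0 (depth now 1)
Event 4 (INT 0): INT 0 arrives: push (IRQ0, PC=0), enter IRQ0 at PC=0 (depth now 2)
Event 5 (EXEC): [IRQ0] PC=0: DEC 2 -> ACC=-6
Event 6 (EXEC): [IRQ0] PC=1: IRET -> resume IRQ0 at PC=0 (depth now 1)
Event 7 (EXEC): [IRQ0] PC=0: DEC 2 -> ACC=-8
Event 8 (EXEC): [IRQ0] PC=1: IRET -> resume MAIN at PC=2 (depth now 0)
Event 9 (EXEC): [MAIN] PC=2: NOP
Event 10 (EXEC): [MAIN] PC=3: INC 1 -> ACC=-7
Event 11 (EXEC): [MAIN] PC=4: INC 4 -> ACC=-3
Event 12 (EXEC): [MAIN] PC=5: HALT

Answer: -3 MAIN 0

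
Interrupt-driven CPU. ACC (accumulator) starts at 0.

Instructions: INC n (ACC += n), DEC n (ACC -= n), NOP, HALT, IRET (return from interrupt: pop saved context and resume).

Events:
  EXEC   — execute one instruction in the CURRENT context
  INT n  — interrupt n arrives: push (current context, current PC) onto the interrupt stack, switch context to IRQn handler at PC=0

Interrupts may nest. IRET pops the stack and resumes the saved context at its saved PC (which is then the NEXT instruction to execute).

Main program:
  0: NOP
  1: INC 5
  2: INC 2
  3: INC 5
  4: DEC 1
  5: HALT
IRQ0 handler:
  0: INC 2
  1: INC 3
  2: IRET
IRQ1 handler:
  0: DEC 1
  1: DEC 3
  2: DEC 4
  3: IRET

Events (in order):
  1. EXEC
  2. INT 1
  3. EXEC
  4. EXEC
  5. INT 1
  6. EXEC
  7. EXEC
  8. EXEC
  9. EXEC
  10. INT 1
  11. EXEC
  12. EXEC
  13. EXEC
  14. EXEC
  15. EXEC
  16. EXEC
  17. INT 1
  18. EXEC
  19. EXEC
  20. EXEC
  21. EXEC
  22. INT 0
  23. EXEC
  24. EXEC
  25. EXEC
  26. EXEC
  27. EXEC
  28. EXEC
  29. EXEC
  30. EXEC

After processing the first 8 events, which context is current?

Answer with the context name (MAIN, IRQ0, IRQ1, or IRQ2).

Event 1 (EXEC): [MAIN] PC=0: NOP
Event 2 (INT 1): INT 1 arrives: push (MAIN, PC=1), enter IRQ1 at PC=0 (depth now 1)
Event 3 (EXEC): [IRQ1] PC=0: DEC 1 -> ACC=-1
Event 4 (EXEC): [IRQ1] PC=1: DEC 3 -> ACC=-4
Event 5 (INT 1): INT 1 arrives: push (IRQ1, PC=2), enter IRQ1 at PC=0 (depth now 2)
Event 6 (EXEC): [IRQ1] PC=0: DEC 1 -> ACC=-5
Event 7 (EXEC): [IRQ1] PC=1: DEC 3 -> ACC=-8
Event 8 (EXEC): [IRQ1] PC=2: DEC 4 -> ACC=-12

Answer: IRQ1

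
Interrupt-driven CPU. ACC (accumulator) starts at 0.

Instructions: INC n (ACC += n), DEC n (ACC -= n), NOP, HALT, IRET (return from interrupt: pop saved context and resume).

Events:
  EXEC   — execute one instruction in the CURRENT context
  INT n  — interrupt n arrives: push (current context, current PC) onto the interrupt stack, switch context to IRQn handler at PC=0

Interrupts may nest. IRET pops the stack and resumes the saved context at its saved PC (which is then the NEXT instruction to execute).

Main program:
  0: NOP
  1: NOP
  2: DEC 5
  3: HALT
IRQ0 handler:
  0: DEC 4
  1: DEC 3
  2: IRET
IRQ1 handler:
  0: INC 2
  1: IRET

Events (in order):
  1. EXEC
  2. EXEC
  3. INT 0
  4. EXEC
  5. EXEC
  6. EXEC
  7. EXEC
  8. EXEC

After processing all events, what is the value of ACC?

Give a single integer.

Event 1 (EXEC): [MAIN] PC=0: NOP
Event 2 (EXEC): [MAIN] PC=1: NOP
Event 3 (INT 0): INT 0 arrives: push (MAIN, PC=2), enter IRQ0 at PC=0 (depth now 1)
Event 4 (EXEC): [IRQ0] PC=0: DEC 4 -> ACC=-4
Event 5 (EXEC): [IRQ0] PC=1: DEC 3 -> ACC=-7
Event 6 (EXEC): [IRQ0] PC=2: IRET -> resume MAIN at PC=2 (depth now 0)
Event 7 (EXEC): [MAIN] PC=2: DEC 5 -> ACC=-12
Event 8 (EXEC): [MAIN] PC=3: HALT

Answer: -12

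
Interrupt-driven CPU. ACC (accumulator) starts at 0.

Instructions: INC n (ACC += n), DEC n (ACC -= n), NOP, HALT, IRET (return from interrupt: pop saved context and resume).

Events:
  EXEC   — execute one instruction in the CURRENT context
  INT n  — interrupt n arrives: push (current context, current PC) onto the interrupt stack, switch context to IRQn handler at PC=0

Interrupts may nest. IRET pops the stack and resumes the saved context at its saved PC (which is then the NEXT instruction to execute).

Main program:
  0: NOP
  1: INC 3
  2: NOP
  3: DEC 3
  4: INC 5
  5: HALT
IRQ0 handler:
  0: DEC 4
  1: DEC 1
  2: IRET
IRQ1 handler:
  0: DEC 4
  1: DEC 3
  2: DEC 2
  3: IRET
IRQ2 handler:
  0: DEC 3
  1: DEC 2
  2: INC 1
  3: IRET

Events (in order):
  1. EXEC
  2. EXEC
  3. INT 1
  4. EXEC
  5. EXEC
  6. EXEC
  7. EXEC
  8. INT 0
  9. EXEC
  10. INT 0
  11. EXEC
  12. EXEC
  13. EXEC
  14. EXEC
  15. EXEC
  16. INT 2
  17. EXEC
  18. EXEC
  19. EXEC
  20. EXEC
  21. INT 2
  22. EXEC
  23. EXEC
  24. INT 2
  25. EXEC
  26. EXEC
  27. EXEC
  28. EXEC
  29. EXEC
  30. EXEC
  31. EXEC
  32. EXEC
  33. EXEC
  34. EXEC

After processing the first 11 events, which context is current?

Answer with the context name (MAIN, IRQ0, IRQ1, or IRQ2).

Event 1 (EXEC): [MAIN] PC=0: NOP
Event 2 (EXEC): [MAIN] PC=1: INC 3 -> ACC=3
Event 3 (INT 1): INT 1 arrives: push (MAIN, PC=2), enter IRQ1 at PC=0 (depth now 1)
Event 4 (EXEC): [IRQ1] PC=0: DEC 4 -> ACC=-1
Event 5 (EXEC): [IRQ1] PC=1: DEC 3 -> ACC=-4
Event 6 (EXEC): [IRQ1] PC=2: DEC 2 -> ACC=-6
Event 7 (EXEC): [IRQ1] PC=3: IRET -> resume MAIN at PC=2 (depth now 0)
Event 8 (INT 0): INT 0 arrives: push (MAIN, PC=2), enter IRQ0 at PC=0 (depth now 1)
Event 9 (EXEC): [IRQ0] PC=0: DEC 4 -> ACC=-10
Event 10 (INT 0): INT 0 arrives: push (IRQ0, PC=1), enter IRQ0 at PC=0 (depth now 2)
Event 11 (EXEC): [IRQ0] PC=0: DEC 4 -> ACC=-14

Answer: IRQ0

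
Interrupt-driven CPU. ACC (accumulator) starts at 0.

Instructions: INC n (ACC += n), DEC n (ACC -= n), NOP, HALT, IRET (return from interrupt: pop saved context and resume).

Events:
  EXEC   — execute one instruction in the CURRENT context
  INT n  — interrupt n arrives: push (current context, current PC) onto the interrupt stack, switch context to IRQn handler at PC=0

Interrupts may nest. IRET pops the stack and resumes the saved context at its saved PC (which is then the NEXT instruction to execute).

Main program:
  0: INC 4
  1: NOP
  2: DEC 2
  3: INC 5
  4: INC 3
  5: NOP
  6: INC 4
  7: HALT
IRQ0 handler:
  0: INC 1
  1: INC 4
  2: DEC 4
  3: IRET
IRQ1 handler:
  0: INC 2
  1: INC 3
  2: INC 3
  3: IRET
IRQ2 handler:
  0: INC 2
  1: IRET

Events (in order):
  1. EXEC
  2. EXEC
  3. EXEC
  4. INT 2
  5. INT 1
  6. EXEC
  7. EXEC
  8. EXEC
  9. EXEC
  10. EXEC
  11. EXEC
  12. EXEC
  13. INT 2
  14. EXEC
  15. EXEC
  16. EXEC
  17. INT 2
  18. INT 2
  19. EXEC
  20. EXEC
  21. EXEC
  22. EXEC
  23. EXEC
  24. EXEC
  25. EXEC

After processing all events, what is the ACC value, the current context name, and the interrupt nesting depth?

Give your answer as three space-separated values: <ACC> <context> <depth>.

Answer: 30 MAIN 0

Derivation:
Event 1 (EXEC): [MAIN] PC=0: INC 4 -> ACC=4
Event 2 (EXEC): [MAIN] PC=1: NOP
Event 3 (EXEC): [MAIN] PC=2: DEC 2 -> ACC=2
Event 4 (INT 2): INT 2 arrives: push (MAIN, PC=3), enter IRQ2 at PC=0 (depth now 1)
Event 5 (INT 1): INT 1 arrives: push (IRQ2, PC=0), enter IRQ1 at PC=0 (depth now 2)
Event 6 (EXEC): [IRQ1] PC=0: INC 2 -> ACC=4
Event 7 (EXEC): [IRQ1] PC=1: INC 3 -> ACC=7
Event 8 (EXEC): [IRQ1] PC=2: INC 3 -> ACC=10
Event 9 (EXEC): [IRQ1] PC=3: IRET -> resume IRQ2 at PC=0 (depth now 1)
Event 10 (EXEC): [IRQ2] PC=0: INC 2 -> ACC=12
Event 11 (EXEC): [IRQ2] PC=1: IRET -> resume MAIN at PC=3 (depth now 0)
Event 12 (EXEC): [MAIN] PC=3: INC 5 -> ACC=17
Event 13 (INT 2): INT 2 arrives: push (MAIN, PC=4), enter IRQ2 at PC=0 (depth now 1)
Event 14 (EXEC): [IRQ2] PC=0: INC 2 -> ACC=19
Event 15 (EXEC): [IRQ2] PC=1: IRET -> resume MAIN at PC=4 (depth now 0)
Event 16 (EXEC): [MAIN] PC=4: INC 3 -> ACC=22
Event 17 (INT 2): INT 2 arrives: push (MAIN, PC=5), enter IRQ2 at PC=0 (depth now 1)
Event 18 (INT 2): INT 2 arrives: push (IRQ2, PC=0), enter IRQ2 at PC=0 (depth now 2)
Event 19 (EXEC): [IRQ2] PC=0: INC 2 -> ACC=24
Event 20 (EXEC): [IRQ2] PC=1: IRET -> resume IRQ2 at PC=0 (depth now 1)
Event 21 (EXEC): [IRQ2] PC=0: INC 2 -> ACC=26
Event 22 (EXEC): [IRQ2] PC=1: IRET -> resume MAIN at PC=5 (depth now 0)
Event 23 (EXEC): [MAIN] PC=5: NOP
Event 24 (EXEC): [MAIN] PC=6: INC 4 -> ACC=30
Event 25 (EXEC): [MAIN] PC=7: HALT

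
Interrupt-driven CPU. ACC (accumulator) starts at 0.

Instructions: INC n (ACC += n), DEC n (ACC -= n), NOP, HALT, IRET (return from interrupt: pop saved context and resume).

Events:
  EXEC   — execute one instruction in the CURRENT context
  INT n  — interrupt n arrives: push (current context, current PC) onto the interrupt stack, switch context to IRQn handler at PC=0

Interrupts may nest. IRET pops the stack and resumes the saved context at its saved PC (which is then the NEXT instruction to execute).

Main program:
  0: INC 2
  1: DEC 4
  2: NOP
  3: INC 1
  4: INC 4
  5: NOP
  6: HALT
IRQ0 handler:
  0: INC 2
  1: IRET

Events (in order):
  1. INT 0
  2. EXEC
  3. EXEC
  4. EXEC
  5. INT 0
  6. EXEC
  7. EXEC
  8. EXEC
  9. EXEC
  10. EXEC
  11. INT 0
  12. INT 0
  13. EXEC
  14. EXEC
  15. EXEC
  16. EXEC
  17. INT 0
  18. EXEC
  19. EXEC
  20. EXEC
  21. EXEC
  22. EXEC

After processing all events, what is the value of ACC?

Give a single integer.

Event 1 (INT 0): INT 0 arrives: push (MAIN, PC=0), enter IRQ0 at PC=0 (depth now 1)
Event 2 (EXEC): [IRQ0] PC=0: INC 2 -> ACC=2
Event 3 (EXEC): [IRQ0] PC=1: IRET -> resume MAIN at PC=0 (depth now 0)
Event 4 (EXEC): [MAIN] PC=0: INC 2 -> ACC=4
Event 5 (INT 0): INT 0 arrives: push (MAIN, PC=1), enter IRQ0 at PC=0 (depth now 1)
Event 6 (EXEC): [IRQ0] PC=0: INC 2 -> ACC=6
Event 7 (EXEC): [IRQ0] PC=1: IRET -> resume MAIN at PC=1 (depth now 0)
Event 8 (EXEC): [MAIN] PC=1: DEC 4 -> ACC=2
Event 9 (EXEC): [MAIN] PC=2: NOP
Event 10 (EXEC): [MAIN] PC=3: INC 1 -> ACC=3
Event 11 (INT 0): INT 0 arrives: push (MAIN, PC=4), enter IRQ0 at PC=0 (depth now 1)
Event 12 (INT 0): INT 0 arrives: push (IRQ0, PC=0), enter IRQ0 at PC=0 (depth now 2)
Event 13 (EXEC): [IRQ0] PC=0: INC 2 -> ACC=5
Event 14 (EXEC): [IRQ0] PC=1: IRET -> resume IRQ0 at PC=0 (depth now 1)
Event 15 (EXEC): [IRQ0] PC=0: INC 2 -> ACC=7
Event 16 (EXEC): [IRQ0] PC=1: IRET -> resume MAIN at PC=4 (depth now 0)
Event 17 (INT 0): INT 0 arrives: push (MAIN, PC=4), enter IRQ0 at PC=0 (depth now 1)
Event 18 (EXEC): [IRQ0] PC=0: INC 2 -> ACC=9
Event 19 (EXEC): [IRQ0] PC=1: IRET -> resume MAIN at PC=4 (depth now 0)
Event 20 (EXEC): [MAIN] PC=4: INC 4 -> ACC=13
Event 21 (EXEC): [MAIN] PC=5: NOP
Event 22 (EXEC): [MAIN] PC=6: HALT

Answer: 13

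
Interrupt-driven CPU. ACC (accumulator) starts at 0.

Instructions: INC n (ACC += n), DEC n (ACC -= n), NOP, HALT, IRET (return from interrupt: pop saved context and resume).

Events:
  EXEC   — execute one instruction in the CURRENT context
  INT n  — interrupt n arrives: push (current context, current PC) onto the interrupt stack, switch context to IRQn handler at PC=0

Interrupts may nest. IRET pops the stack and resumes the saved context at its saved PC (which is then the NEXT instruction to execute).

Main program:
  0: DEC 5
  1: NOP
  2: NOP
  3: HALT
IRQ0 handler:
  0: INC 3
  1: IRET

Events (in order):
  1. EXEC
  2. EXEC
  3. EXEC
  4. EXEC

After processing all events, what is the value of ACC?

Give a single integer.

Event 1 (EXEC): [MAIN] PC=0: DEC 5 -> ACC=-5
Event 2 (EXEC): [MAIN] PC=1: NOP
Event 3 (EXEC): [MAIN] PC=2: NOP
Event 4 (EXEC): [MAIN] PC=3: HALT

Answer: -5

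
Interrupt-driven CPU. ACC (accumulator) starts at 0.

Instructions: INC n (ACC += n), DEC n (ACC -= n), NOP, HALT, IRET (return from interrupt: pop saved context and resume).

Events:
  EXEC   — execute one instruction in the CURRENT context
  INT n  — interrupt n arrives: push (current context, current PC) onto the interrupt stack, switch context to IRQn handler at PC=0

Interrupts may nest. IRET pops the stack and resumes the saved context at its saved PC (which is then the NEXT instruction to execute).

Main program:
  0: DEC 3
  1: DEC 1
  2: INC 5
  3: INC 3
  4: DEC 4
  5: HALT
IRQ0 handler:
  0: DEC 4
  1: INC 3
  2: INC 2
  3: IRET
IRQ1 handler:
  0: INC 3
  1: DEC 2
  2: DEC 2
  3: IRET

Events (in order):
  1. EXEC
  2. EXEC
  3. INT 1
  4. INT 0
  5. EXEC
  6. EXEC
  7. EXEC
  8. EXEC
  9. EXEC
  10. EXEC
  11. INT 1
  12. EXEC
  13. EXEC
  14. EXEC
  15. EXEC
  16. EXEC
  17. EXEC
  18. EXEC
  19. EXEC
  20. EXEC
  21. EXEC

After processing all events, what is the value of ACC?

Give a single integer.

Answer: -1

Derivation:
Event 1 (EXEC): [MAIN] PC=0: DEC 3 -> ACC=-3
Event 2 (EXEC): [MAIN] PC=1: DEC 1 -> ACC=-4
Event 3 (INT 1): INT 1 arrives: push (MAIN, PC=2), enter IRQ1 at PC=0 (depth now 1)
Event 4 (INT 0): INT 0 arrives: push (IRQ1, PC=0), enter IRQ0 at PC=0 (depth now 2)
Event 5 (EXEC): [IRQ0] PC=0: DEC 4 -> ACC=-8
Event 6 (EXEC): [IRQ0] PC=1: INC 3 -> ACC=-5
Event 7 (EXEC): [IRQ0] PC=2: INC 2 -> ACC=-3
Event 8 (EXEC): [IRQ0] PC=3: IRET -> resume IRQ1 at PC=0 (depth now 1)
Event 9 (EXEC): [IRQ1] PC=0: INC 3 -> ACC=0
Event 10 (EXEC): [IRQ1] PC=1: DEC 2 -> ACC=-2
Event 11 (INT 1): INT 1 arrives: push (IRQ1, PC=2), enter IRQ1 at PC=0 (depth now 2)
Event 12 (EXEC): [IRQ1] PC=0: INC 3 -> ACC=1
Event 13 (EXEC): [IRQ1] PC=1: DEC 2 -> ACC=-1
Event 14 (EXEC): [IRQ1] PC=2: DEC 2 -> ACC=-3
Event 15 (EXEC): [IRQ1] PC=3: IRET -> resume IRQ1 at PC=2 (depth now 1)
Event 16 (EXEC): [IRQ1] PC=2: DEC 2 -> ACC=-5
Event 17 (EXEC): [IRQ1] PC=3: IRET -> resume MAIN at PC=2 (depth now 0)
Event 18 (EXEC): [MAIN] PC=2: INC 5 -> ACC=0
Event 19 (EXEC): [MAIN] PC=3: INC 3 -> ACC=3
Event 20 (EXEC): [MAIN] PC=4: DEC 4 -> ACC=-1
Event 21 (EXEC): [MAIN] PC=5: HALT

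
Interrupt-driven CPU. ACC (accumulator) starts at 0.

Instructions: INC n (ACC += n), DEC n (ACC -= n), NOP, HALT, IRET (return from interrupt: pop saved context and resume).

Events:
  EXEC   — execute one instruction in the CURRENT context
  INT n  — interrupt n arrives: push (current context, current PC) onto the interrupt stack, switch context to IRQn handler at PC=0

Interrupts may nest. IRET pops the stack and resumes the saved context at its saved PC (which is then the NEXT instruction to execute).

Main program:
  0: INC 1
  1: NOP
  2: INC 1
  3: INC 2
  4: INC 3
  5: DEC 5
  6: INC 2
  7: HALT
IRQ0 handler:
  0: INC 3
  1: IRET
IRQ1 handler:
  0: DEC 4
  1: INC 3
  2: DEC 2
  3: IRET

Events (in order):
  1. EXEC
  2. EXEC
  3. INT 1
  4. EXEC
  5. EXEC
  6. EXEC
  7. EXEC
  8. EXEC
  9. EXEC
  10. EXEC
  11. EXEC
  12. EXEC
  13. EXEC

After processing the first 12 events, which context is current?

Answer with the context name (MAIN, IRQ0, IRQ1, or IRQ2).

Answer: MAIN

Derivation:
Event 1 (EXEC): [MAIN] PC=0: INC 1 -> ACC=1
Event 2 (EXEC): [MAIN] PC=1: NOP
Event 3 (INT 1): INT 1 arrives: push (MAIN, PC=2), enter IRQ1 at PC=0 (depth now 1)
Event 4 (EXEC): [IRQ1] PC=0: DEC 4 -> ACC=-3
Event 5 (EXEC): [IRQ1] PC=1: INC 3 -> ACC=0
Event 6 (EXEC): [IRQ1] PC=2: DEC 2 -> ACC=-2
Event 7 (EXEC): [IRQ1] PC=3: IRET -> resume MAIN at PC=2 (depth now 0)
Event 8 (EXEC): [MAIN] PC=2: INC 1 -> ACC=-1
Event 9 (EXEC): [MAIN] PC=3: INC 2 -> ACC=1
Event 10 (EXEC): [MAIN] PC=4: INC 3 -> ACC=4
Event 11 (EXEC): [MAIN] PC=5: DEC 5 -> ACC=-1
Event 12 (EXEC): [MAIN] PC=6: INC 2 -> ACC=1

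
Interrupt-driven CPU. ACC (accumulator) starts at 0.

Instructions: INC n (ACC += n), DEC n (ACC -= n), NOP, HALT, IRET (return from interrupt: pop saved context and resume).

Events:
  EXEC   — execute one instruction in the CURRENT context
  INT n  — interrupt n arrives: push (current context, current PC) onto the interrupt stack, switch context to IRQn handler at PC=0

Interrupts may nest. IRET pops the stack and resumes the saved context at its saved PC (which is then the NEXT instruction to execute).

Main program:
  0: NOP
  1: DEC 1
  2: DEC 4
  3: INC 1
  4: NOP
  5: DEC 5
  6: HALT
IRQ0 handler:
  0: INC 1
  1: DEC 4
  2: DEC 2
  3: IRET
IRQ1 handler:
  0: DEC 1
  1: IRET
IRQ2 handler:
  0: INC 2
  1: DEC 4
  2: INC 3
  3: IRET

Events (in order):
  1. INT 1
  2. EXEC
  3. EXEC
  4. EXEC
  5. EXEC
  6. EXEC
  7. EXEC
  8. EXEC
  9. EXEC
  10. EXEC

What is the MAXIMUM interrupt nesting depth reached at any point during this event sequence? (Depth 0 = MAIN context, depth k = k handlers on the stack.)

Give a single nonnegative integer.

Event 1 (INT 1): INT 1 arrives: push (MAIN, PC=0), enter IRQ1 at PC=0 (depth now 1) [depth=1]
Event 2 (EXEC): [IRQ1] PC=0: DEC 1 -> ACC=-1 [depth=1]
Event 3 (EXEC): [IRQ1] PC=1: IRET -> resume MAIN at PC=0 (depth now 0) [depth=0]
Event 4 (EXEC): [MAIN] PC=0: NOP [depth=0]
Event 5 (EXEC): [MAIN] PC=1: DEC 1 -> ACC=-2 [depth=0]
Event 6 (EXEC): [MAIN] PC=2: DEC 4 -> ACC=-6 [depth=0]
Event 7 (EXEC): [MAIN] PC=3: INC 1 -> ACC=-5 [depth=0]
Event 8 (EXEC): [MAIN] PC=4: NOP [depth=0]
Event 9 (EXEC): [MAIN] PC=5: DEC 5 -> ACC=-10 [depth=0]
Event 10 (EXEC): [MAIN] PC=6: HALT [depth=0]
Max depth observed: 1

Answer: 1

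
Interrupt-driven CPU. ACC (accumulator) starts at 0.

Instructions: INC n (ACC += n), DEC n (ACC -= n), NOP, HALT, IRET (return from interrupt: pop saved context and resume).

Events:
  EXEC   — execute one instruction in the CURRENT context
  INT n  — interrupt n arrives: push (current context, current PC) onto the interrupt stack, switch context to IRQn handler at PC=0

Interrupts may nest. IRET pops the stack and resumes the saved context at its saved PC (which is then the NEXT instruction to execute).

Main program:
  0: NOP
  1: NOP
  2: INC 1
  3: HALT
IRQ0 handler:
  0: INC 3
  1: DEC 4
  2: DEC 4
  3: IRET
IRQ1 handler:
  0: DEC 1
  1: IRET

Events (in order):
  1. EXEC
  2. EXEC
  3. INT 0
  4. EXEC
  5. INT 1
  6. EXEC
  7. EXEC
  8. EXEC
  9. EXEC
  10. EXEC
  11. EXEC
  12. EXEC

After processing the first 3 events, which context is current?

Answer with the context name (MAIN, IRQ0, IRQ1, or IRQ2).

Event 1 (EXEC): [MAIN] PC=0: NOP
Event 2 (EXEC): [MAIN] PC=1: NOP
Event 3 (INT 0): INT 0 arrives: push (MAIN, PC=2), enter IRQ0 at PC=0 (depth now 1)

Answer: IRQ0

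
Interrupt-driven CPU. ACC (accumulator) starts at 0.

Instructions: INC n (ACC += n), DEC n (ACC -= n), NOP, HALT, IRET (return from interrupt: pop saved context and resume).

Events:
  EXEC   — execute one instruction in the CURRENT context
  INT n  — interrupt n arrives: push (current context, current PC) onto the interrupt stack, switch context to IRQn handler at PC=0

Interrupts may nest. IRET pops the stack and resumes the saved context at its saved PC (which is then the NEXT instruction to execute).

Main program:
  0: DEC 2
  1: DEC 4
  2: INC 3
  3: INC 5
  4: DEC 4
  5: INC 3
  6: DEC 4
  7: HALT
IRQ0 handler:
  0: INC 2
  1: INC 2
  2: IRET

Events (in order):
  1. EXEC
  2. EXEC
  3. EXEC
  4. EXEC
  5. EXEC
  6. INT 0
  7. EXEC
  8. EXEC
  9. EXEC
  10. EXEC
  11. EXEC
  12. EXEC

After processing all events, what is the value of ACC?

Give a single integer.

Event 1 (EXEC): [MAIN] PC=0: DEC 2 -> ACC=-2
Event 2 (EXEC): [MAIN] PC=1: DEC 4 -> ACC=-6
Event 3 (EXEC): [MAIN] PC=2: INC 3 -> ACC=-3
Event 4 (EXEC): [MAIN] PC=3: INC 5 -> ACC=2
Event 5 (EXEC): [MAIN] PC=4: DEC 4 -> ACC=-2
Event 6 (INT 0): INT 0 arrives: push (MAIN, PC=5), enter IRQ0 at PC=0 (depth now 1)
Event 7 (EXEC): [IRQ0] PC=0: INC 2 -> ACC=0
Event 8 (EXEC): [IRQ0] PC=1: INC 2 -> ACC=2
Event 9 (EXEC): [IRQ0] PC=2: IRET -> resume MAIN at PC=5 (depth now 0)
Event 10 (EXEC): [MAIN] PC=5: INC 3 -> ACC=5
Event 11 (EXEC): [MAIN] PC=6: DEC 4 -> ACC=1
Event 12 (EXEC): [MAIN] PC=7: HALT

Answer: 1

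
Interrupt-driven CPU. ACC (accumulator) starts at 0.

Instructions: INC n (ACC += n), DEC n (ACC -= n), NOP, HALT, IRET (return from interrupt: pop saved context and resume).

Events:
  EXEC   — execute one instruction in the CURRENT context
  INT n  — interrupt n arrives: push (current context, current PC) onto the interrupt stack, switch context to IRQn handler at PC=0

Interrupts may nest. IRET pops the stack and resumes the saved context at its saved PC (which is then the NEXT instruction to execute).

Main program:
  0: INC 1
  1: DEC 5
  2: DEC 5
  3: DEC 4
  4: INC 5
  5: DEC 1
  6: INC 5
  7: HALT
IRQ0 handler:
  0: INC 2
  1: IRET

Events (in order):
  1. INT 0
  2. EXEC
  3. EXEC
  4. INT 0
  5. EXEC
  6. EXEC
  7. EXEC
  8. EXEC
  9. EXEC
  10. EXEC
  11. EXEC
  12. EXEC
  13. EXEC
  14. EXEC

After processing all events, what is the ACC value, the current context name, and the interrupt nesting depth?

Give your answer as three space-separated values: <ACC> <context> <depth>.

Answer: 0 MAIN 0

Derivation:
Event 1 (INT 0): INT 0 arrives: push (MAIN, PC=0), enter IRQ0 at PC=0 (depth now 1)
Event 2 (EXEC): [IRQ0] PC=0: INC 2 -> ACC=2
Event 3 (EXEC): [IRQ0] PC=1: IRET -> resume MAIN at PC=0 (depth now 0)
Event 4 (INT 0): INT 0 arrives: push (MAIN, PC=0), enter IRQ0 at PC=0 (depth now 1)
Event 5 (EXEC): [IRQ0] PC=0: INC 2 -> ACC=4
Event 6 (EXEC): [IRQ0] PC=1: IRET -> resume MAIN at PC=0 (depth now 0)
Event 7 (EXEC): [MAIN] PC=0: INC 1 -> ACC=5
Event 8 (EXEC): [MAIN] PC=1: DEC 5 -> ACC=0
Event 9 (EXEC): [MAIN] PC=2: DEC 5 -> ACC=-5
Event 10 (EXEC): [MAIN] PC=3: DEC 4 -> ACC=-9
Event 11 (EXEC): [MAIN] PC=4: INC 5 -> ACC=-4
Event 12 (EXEC): [MAIN] PC=5: DEC 1 -> ACC=-5
Event 13 (EXEC): [MAIN] PC=6: INC 5 -> ACC=0
Event 14 (EXEC): [MAIN] PC=7: HALT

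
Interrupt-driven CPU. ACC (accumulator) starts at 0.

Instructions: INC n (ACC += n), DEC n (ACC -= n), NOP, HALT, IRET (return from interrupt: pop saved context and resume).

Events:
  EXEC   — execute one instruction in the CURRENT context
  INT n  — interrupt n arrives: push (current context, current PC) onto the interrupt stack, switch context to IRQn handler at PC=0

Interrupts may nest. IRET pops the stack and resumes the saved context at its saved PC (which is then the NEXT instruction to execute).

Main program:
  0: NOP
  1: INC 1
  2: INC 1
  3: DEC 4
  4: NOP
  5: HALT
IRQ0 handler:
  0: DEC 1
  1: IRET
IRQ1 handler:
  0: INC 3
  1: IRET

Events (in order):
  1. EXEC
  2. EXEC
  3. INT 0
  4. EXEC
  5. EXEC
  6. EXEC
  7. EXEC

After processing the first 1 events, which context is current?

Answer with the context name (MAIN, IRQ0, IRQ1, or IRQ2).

Event 1 (EXEC): [MAIN] PC=0: NOP

Answer: MAIN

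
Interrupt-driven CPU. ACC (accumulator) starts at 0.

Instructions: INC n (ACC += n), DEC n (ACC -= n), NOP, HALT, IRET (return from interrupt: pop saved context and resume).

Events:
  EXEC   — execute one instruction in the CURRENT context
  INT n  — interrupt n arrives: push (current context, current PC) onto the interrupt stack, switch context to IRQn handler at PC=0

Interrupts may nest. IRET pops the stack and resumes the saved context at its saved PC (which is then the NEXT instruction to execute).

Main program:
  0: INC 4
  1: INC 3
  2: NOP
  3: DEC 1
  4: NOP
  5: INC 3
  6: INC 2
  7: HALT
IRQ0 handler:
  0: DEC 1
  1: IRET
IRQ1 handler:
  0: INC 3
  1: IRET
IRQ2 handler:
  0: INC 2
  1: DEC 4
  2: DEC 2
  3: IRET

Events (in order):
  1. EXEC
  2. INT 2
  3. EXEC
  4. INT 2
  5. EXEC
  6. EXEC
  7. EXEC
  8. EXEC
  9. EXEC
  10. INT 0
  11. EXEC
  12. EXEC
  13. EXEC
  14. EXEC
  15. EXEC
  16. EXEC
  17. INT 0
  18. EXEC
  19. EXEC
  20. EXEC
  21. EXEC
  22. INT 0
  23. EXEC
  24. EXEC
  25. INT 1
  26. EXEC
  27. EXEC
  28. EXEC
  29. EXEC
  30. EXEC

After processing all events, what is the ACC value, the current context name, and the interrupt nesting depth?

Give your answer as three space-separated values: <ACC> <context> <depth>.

Answer: 3 MAIN 0

Derivation:
Event 1 (EXEC): [MAIN] PC=0: INC 4 -> ACC=4
Event 2 (INT 2): INT 2 arrives: push (MAIN, PC=1), enter IRQ2 at PC=0 (depth now 1)
Event 3 (EXEC): [IRQ2] PC=0: INC 2 -> ACC=6
Event 4 (INT 2): INT 2 arrives: push (IRQ2, PC=1), enter IRQ2 at PC=0 (depth now 2)
Event 5 (EXEC): [IRQ2] PC=0: INC 2 -> ACC=8
Event 6 (EXEC): [IRQ2] PC=1: DEC 4 -> ACC=4
Event 7 (EXEC): [IRQ2] PC=2: DEC 2 -> ACC=2
Event 8 (EXEC): [IRQ2] PC=3: IRET -> resume IRQ2 at PC=1 (depth now 1)
Event 9 (EXEC): [IRQ2] PC=1: DEC 4 -> ACC=-2
Event 10 (INT 0): INT 0 arrives: push (IRQ2, PC=2), enter IRQ0 at PC=0 (depth now 2)
Event 11 (EXEC): [IRQ0] PC=0: DEC 1 -> ACC=-3
Event 12 (EXEC): [IRQ0] PC=1: IRET -> resume IRQ2 at PC=2 (depth now 1)
Event 13 (EXEC): [IRQ2] PC=2: DEC 2 -> ACC=-5
Event 14 (EXEC): [IRQ2] PC=3: IRET -> resume MAIN at PC=1 (depth now 0)
Event 15 (EXEC): [MAIN] PC=1: INC 3 -> ACC=-2
Event 16 (EXEC): [MAIN] PC=2: NOP
Event 17 (INT 0): INT 0 arrives: push (MAIN, PC=3), enter IRQ0 at PC=0 (depth now 1)
Event 18 (EXEC): [IRQ0] PC=0: DEC 1 -> ACC=-3
Event 19 (EXEC): [IRQ0] PC=1: IRET -> resume MAIN at PC=3 (depth now 0)
Event 20 (EXEC): [MAIN] PC=3: DEC 1 -> ACC=-4
Event 21 (EXEC): [MAIN] PC=4: NOP
Event 22 (INT 0): INT 0 arrives: push (MAIN, PC=5), enter IRQ0 at PC=0 (depth now 1)
Event 23 (EXEC): [IRQ0] PC=0: DEC 1 -> ACC=-5
Event 24 (EXEC): [IRQ0] PC=1: IRET -> resume MAIN at PC=5 (depth now 0)
Event 25 (INT 1): INT 1 arrives: push (MAIN, PC=5), enter IRQ1 at PC=0 (depth now 1)
Event 26 (EXEC): [IRQ1] PC=0: INC 3 -> ACC=-2
Event 27 (EXEC): [IRQ1] PC=1: IRET -> resume MAIN at PC=5 (depth now 0)
Event 28 (EXEC): [MAIN] PC=5: INC 3 -> ACC=1
Event 29 (EXEC): [MAIN] PC=6: INC 2 -> ACC=3
Event 30 (EXEC): [MAIN] PC=7: HALT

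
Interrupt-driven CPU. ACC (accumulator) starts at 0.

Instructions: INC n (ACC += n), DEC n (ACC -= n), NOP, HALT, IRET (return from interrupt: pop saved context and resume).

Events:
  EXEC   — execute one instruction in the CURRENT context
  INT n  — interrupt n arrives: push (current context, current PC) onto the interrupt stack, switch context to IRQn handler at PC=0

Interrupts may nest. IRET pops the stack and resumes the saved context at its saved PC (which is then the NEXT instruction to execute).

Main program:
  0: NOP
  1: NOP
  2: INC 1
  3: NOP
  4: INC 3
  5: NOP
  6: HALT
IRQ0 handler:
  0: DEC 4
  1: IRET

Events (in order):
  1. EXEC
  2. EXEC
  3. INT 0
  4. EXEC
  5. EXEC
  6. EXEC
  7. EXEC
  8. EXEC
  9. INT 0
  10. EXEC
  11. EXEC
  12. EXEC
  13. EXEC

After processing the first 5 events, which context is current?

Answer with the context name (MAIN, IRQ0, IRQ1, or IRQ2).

Event 1 (EXEC): [MAIN] PC=0: NOP
Event 2 (EXEC): [MAIN] PC=1: NOP
Event 3 (INT 0): INT 0 arrives: push (MAIN, PC=2), enter IRQ0 at PC=0 (depth now 1)
Event 4 (EXEC): [IRQ0] PC=0: DEC 4 -> ACC=-4
Event 5 (EXEC): [IRQ0] PC=1: IRET -> resume MAIN at PC=2 (depth now 0)

Answer: MAIN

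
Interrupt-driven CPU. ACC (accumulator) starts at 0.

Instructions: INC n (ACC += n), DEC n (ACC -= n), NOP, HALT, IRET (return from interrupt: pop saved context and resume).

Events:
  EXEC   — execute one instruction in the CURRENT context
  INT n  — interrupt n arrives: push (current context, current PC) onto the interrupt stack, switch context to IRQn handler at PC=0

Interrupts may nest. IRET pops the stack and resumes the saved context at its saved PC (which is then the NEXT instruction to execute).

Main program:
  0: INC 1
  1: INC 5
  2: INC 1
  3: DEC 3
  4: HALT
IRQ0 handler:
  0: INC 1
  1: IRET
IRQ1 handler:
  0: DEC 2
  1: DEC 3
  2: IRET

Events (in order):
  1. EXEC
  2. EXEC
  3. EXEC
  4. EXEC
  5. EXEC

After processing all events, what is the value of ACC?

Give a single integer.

Answer: 4

Derivation:
Event 1 (EXEC): [MAIN] PC=0: INC 1 -> ACC=1
Event 2 (EXEC): [MAIN] PC=1: INC 5 -> ACC=6
Event 3 (EXEC): [MAIN] PC=2: INC 1 -> ACC=7
Event 4 (EXEC): [MAIN] PC=3: DEC 3 -> ACC=4
Event 5 (EXEC): [MAIN] PC=4: HALT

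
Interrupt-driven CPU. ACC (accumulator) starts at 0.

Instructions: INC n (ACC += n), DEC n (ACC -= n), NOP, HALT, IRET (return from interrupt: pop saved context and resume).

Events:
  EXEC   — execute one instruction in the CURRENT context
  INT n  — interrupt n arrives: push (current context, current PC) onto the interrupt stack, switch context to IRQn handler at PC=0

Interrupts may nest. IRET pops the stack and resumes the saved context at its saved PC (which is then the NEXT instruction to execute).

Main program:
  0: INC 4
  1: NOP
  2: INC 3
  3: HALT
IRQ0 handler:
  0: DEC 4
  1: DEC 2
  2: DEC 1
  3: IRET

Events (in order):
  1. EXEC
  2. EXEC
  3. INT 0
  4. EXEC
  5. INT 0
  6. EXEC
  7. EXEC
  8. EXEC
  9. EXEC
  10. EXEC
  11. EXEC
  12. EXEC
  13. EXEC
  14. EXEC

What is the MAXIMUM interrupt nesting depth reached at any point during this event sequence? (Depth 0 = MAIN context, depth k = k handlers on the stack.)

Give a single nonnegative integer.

Event 1 (EXEC): [MAIN] PC=0: INC 4 -> ACC=4 [depth=0]
Event 2 (EXEC): [MAIN] PC=1: NOP [depth=0]
Event 3 (INT 0): INT 0 arrives: push (MAIN, PC=2), enter IRQ0 at PC=0 (depth now 1) [depth=1]
Event 4 (EXEC): [IRQ0] PC=0: DEC 4 -> ACC=0 [depth=1]
Event 5 (INT 0): INT 0 arrives: push (IRQ0, PC=1), enter IRQ0 at PC=0 (depth now 2) [depth=2]
Event 6 (EXEC): [IRQ0] PC=0: DEC 4 -> ACC=-4 [depth=2]
Event 7 (EXEC): [IRQ0] PC=1: DEC 2 -> ACC=-6 [depth=2]
Event 8 (EXEC): [IRQ0] PC=2: DEC 1 -> ACC=-7 [depth=2]
Event 9 (EXEC): [IRQ0] PC=3: IRET -> resume IRQ0 at PC=1 (depth now 1) [depth=1]
Event 10 (EXEC): [IRQ0] PC=1: DEC 2 -> ACC=-9 [depth=1]
Event 11 (EXEC): [IRQ0] PC=2: DEC 1 -> ACC=-10 [depth=1]
Event 12 (EXEC): [IRQ0] PC=3: IRET -> resume MAIN at PC=2 (depth now 0) [depth=0]
Event 13 (EXEC): [MAIN] PC=2: INC 3 -> ACC=-7 [depth=0]
Event 14 (EXEC): [MAIN] PC=3: HALT [depth=0]
Max depth observed: 2

Answer: 2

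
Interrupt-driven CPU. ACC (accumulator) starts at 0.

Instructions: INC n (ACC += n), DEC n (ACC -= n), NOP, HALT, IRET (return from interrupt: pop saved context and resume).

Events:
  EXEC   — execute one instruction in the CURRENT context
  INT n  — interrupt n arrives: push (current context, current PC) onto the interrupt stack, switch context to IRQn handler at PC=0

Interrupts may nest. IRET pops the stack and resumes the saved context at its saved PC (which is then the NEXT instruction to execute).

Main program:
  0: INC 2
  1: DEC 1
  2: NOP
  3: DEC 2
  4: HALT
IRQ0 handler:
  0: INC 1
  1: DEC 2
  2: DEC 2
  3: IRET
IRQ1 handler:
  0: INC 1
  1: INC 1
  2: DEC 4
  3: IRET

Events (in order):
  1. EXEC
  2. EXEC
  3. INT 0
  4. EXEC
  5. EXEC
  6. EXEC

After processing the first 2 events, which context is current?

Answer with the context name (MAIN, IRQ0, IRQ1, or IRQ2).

Answer: MAIN

Derivation:
Event 1 (EXEC): [MAIN] PC=0: INC 2 -> ACC=2
Event 2 (EXEC): [MAIN] PC=1: DEC 1 -> ACC=1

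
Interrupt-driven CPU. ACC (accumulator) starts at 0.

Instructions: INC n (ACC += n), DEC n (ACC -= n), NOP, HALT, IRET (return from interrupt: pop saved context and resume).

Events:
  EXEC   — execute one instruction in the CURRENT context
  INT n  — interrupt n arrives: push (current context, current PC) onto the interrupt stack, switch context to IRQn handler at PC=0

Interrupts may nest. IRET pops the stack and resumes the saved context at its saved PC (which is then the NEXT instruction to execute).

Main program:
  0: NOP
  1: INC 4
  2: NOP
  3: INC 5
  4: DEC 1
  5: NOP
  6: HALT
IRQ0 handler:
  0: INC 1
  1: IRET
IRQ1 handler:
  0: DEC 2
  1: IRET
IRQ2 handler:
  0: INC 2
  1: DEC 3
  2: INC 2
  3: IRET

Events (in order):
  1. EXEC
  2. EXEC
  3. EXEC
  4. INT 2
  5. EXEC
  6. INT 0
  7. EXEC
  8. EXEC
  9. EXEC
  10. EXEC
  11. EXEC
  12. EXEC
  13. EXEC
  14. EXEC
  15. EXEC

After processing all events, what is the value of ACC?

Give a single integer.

Event 1 (EXEC): [MAIN] PC=0: NOP
Event 2 (EXEC): [MAIN] PC=1: INC 4 -> ACC=4
Event 3 (EXEC): [MAIN] PC=2: NOP
Event 4 (INT 2): INT 2 arrives: push (MAIN, PC=3), enter IRQ2 at PC=0 (depth now 1)
Event 5 (EXEC): [IRQ2] PC=0: INC 2 -> ACC=6
Event 6 (INT 0): INT 0 arrives: push (IRQ2, PC=1), enter IRQ0 at PC=0 (depth now 2)
Event 7 (EXEC): [IRQ0] PC=0: INC 1 -> ACC=7
Event 8 (EXEC): [IRQ0] PC=1: IRET -> resume IRQ2 at PC=1 (depth now 1)
Event 9 (EXEC): [IRQ2] PC=1: DEC 3 -> ACC=4
Event 10 (EXEC): [IRQ2] PC=2: INC 2 -> ACC=6
Event 11 (EXEC): [IRQ2] PC=3: IRET -> resume MAIN at PC=3 (depth now 0)
Event 12 (EXEC): [MAIN] PC=3: INC 5 -> ACC=11
Event 13 (EXEC): [MAIN] PC=4: DEC 1 -> ACC=10
Event 14 (EXEC): [MAIN] PC=5: NOP
Event 15 (EXEC): [MAIN] PC=6: HALT

Answer: 10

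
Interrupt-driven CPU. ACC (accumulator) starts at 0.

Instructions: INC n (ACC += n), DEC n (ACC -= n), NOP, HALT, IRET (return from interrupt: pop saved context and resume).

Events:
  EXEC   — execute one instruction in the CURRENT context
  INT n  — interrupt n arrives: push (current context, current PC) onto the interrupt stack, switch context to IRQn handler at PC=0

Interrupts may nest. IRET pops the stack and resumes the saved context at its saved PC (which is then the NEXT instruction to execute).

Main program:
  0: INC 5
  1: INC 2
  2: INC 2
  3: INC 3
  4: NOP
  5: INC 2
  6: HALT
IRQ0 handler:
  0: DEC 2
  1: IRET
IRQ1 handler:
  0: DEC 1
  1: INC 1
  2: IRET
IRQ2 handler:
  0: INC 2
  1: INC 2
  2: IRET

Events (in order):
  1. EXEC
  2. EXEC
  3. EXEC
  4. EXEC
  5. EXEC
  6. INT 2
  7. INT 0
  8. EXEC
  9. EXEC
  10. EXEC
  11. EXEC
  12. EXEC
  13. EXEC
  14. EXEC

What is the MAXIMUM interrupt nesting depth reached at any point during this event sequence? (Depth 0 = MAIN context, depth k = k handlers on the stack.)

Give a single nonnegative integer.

Answer: 2

Derivation:
Event 1 (EXEC): [MAIN] PC=0: INC 5 -> ACC=5 [depth=0]
Event 2 (EXEC): [MAIN] PC=1: INC 2 -> ACC=7 [depth=0]
Event 3 (EXEC): [MAIN] PC=2: INC 2 -> ACC=9 [depth=0]
Event 4 (EXEC): [MAIN] PC=3: INC 3 -> ACC=12 [depth=0]
Event 5 (EXEC): [MAIN] PC=4: NOP [depth=0]
Event 6 (INT 2): INT 2 arrives: push (MAIN, PC=5), enter IRQ2 at PC=0 (depth now 1) [depth=1]
Event 7 (INT 0): INT 0 arrives: push (IRQ2, PC=0), enter IRQ0 at PC=0 (depth now 2) [depth=2]
Event 8 (EXEC): [IRQ0] PC=0: DEC 2 -> ACC=10 [depth=2]
Event 9 (EXEC): [IRQ0] PC=1: IRET -> resume IRQ2 at PC=0 (depth now 1) [depth=1]
Event 10 (EXEC): [IRQ2] PC=0: INC 2 -> ACC=12 [depth=1]
Event 11 (EXEC): [IRQ2] PC=1: INC 2 -> ACC=14 [depth=1]
Event 12 (EXEC): [IRQ2] PC=2: IRET -> resume MAIN at PC=5 (depth now 0) [depth=0]
Event 13 (EXEC): [MAIN] PC=5: INC 2 -> ACC=16 [depth=0]
Event 14 (EXEC): [MAIN] PC=6: HALT [depth=0]
Max depth observed: 2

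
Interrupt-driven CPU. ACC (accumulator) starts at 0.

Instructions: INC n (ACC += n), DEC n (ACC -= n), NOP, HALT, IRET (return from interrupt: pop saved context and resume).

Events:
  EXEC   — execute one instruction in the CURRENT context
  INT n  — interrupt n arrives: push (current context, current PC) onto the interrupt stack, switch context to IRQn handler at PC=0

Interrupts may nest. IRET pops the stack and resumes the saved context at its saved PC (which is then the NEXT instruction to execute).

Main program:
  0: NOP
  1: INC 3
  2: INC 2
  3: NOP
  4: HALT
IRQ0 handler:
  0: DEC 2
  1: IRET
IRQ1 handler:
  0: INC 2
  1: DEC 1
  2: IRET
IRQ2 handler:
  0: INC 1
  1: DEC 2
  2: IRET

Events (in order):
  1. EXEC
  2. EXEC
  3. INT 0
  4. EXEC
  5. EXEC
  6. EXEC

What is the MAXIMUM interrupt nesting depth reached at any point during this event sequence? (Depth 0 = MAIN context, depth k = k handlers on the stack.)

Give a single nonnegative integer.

Answer: 1

Derivation:
Event 1 (EXEC): [MAIN] PC=0: NOP [depth=0]
Event 2 (EXEC): [MAIN] PC=1: INC 3 -> ACC=3 [depth=0]
Event 3 (INT 0): INT 0 arrives: push (MAIN, PC=2), enter IRQ0 at PC=0 (depth now 1) [depth=1]
Event 4 (EXEC): [IRQ0] PC=0: DEC 2 -> ACC=1 [depth=1]
Event 5 (EXEC): [IRQ0] PC=1: IRET -> resume MAIN at PC=2 (depth now 0) [depth=0]
Event 6 (EXEC): [MAIN] PC=2: INC 2 -> ACC=3 [depth=0]
Max depth observed: 1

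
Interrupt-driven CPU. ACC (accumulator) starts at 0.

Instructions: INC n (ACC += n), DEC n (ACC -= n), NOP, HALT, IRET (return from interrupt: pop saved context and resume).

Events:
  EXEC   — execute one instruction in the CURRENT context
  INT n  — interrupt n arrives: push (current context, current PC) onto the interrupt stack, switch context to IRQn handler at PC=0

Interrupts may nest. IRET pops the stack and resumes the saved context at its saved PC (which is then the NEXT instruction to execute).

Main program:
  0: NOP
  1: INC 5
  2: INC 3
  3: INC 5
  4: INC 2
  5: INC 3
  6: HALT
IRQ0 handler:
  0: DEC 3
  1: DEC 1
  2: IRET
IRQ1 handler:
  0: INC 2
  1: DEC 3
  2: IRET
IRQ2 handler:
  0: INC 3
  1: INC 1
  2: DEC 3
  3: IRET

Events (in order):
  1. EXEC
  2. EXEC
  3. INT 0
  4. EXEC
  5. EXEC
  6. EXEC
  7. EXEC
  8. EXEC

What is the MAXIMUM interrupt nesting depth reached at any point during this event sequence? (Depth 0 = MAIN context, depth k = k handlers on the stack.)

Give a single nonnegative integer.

Answer: 1

Derivation:
Event 1 (EXEC): [MAIN] PC=0: NOP [depth=0]
Event 2 (EXEC): [MAIN] PC=1: INC 5 -> ACC=5 [depth=0]
Event 3 (INT 0): INT 0 arrives: push (MAIN, PC=2), enter IRQ0 at PC=0 (depth now 1) [depth=1]
Event 4 (EXEC): [IRQ0] PC=0: DEC 3 -> ACC=2 [depth=1]
Event 5 (EXEC): [IRQ0] PC=1: DEC 1 -> ACC=1 [depth=1]
Event 6 (EXEC): [IRQ0] PC=2: IRET -> resume MAIN at PC=2 (depth now 0) [depth=0]
Event 7 (EXEC): [MAIN] PC=2: INC 3 -> ACC=4 [depth=0]
Event 8 (EXEC): [MAIN] PC=3: INC 5 -> ACC=9 [depth=0]
Max depth observed: 1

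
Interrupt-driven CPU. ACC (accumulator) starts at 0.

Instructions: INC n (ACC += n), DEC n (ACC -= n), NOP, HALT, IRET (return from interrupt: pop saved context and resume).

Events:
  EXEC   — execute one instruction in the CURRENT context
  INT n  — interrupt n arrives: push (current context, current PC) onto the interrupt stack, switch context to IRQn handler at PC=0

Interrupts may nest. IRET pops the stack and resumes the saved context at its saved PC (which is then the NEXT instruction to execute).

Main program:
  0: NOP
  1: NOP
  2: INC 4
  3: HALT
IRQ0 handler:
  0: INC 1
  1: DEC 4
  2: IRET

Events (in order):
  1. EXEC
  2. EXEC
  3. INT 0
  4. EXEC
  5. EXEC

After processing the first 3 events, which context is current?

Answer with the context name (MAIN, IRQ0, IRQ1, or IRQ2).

Answer: IRQ0

Derivation:
Event 1 (EXEC): [MAIN] PC=0: NOP
Event 2 (EXEC): [MAIN] PC=1: NOP
Event 3 (INT 0): INT 0 arrives: push (MAIN, PC=2), enter IRQ0 at PC=0 (depth now 1)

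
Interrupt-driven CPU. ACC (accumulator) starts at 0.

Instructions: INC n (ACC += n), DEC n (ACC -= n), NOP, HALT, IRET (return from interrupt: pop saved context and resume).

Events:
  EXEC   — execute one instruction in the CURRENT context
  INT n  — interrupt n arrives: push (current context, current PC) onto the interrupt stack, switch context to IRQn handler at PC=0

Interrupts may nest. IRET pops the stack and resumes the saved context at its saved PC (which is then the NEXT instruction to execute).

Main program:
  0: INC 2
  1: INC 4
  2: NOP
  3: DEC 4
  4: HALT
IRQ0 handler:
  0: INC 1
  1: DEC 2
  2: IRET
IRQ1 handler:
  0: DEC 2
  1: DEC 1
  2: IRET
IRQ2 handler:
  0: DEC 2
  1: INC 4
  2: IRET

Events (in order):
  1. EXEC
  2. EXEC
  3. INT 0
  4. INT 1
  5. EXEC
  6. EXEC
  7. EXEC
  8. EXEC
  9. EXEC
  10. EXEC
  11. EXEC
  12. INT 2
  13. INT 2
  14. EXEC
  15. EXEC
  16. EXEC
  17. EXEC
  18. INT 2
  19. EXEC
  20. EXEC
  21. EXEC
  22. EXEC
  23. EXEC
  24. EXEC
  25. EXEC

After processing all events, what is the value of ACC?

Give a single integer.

Event 1 (EXEC): [MAIN] PC=0: INC 2 -> ACC=2
Event 2 (EXEC): [MAIN] PC=1: INC 4 -> ACC=6
Event 3 (INT 0): INT 0 arrives: push (MAIN, PC=2), enter IRQ0 at PC=0 (depth now 1)
Event 4 (INT 1): INT 1 arrives: push (IRQ0, PC=0), enter IRQ1 at PC=0 (depth now 2)
Event 5 (EXEC): [IRQ1] PC=0: DEC 2 -> ACC=4
Event 6 (EXEC): [IRQ1] PC=1: DEC 1 -> ACC=3
Event 7 (EXEC): [IRQ1] PC=2: IRET -> resume IRQ0 at PC=0 (depth now 1)
Event 8 (EXEC): [IRQ0] PC=0: INC 1 -> ACC=4
Event 9 (EXEC): [IRQ0] PC=1: DEC 2 -> ACC=2
Event 10 (EXEC): [IRQ0] PC=2: IRET -> resume MAIN at PC=2 (depth now 0)
Event 11 (EXEC): [MAIN] PC=2: NOP
Event 12 (INT 2): INT 2 arrives: push (MAIN, PC=3), enter IRQ2 at PC=0 (depth now 1)
Event 13 (INT 2): INT 2 arrives: push (IRQ2, PC=0), enter IRQ2 at PC=0 (depth now 2)
Event 14 (EXEC): [IRQ2] PC=0: DEC 2 -> ACC=0
Event 15 (EXEC): [IRQ2] PC=1: INC 4 -> ACC=4
Event 16 (EXEC): [IRQ2] PC=2: IRET -> resume IRQ2 at PC=0 (depth now 1)
Event 17 (EXEC): [IRQ2] PC=0: DEC 2 -> ACC=2
Event 18 (INT 2): INT 2 arrives: push (IRQ2, PC=1), enter IRQ2 at PC=0 (depth now 2)
Event 19 (EXEC): [IRQ2] PC=0: DEC 2 -> ACC=0
Event 20 (EXEC): [IRQ2] PC=1: INC 4 -> ACC=4
Event 21 (EXEC): [IRQ2] PC=2: IRET -> resume IRQ2 at PC=1 (depth now 1)
Event 22 (EXEC): [IRQ2] PC=1: INC 4 -> ACC=8
Event 23 (EXEC): [IRQ2] PC=2: IRET -> resume MAIN at PC=3 (depth now 0)
Event 24 (EXEC): [MAIN] PC=3: DEC 4 -> ACC=4
Event 25 (EXEC): [MAIN] PC=4: HALT

Answer: 4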